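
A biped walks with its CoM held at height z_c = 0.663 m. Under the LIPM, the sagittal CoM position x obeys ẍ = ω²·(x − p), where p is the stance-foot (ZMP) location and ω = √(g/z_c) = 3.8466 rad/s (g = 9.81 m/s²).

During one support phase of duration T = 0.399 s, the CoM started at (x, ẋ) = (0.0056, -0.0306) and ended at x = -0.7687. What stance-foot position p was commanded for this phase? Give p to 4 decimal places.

p = 0.5355

ωT = 3.8466·0.399 = 1.534793; cosh(ωT) = 2.427933, sinh(ωT) = 2.212433
x(T) = p + (x₀−p)·cosh(ωT) + (ẋ₀/ω)·sinh(ωT) ⇒ p·(1 − cosh) = x(T) − x₀·cosh − (ẋ₀/ω)·sinh
numerator   = -0.7687 − (0.0056)·2.427933 − (-0.0306/3.8466)·2.212433 = -0.764696
denominator = 1 − 2.427933 = -1.427933
p = -0.764696 / -1.427933 = 0.5355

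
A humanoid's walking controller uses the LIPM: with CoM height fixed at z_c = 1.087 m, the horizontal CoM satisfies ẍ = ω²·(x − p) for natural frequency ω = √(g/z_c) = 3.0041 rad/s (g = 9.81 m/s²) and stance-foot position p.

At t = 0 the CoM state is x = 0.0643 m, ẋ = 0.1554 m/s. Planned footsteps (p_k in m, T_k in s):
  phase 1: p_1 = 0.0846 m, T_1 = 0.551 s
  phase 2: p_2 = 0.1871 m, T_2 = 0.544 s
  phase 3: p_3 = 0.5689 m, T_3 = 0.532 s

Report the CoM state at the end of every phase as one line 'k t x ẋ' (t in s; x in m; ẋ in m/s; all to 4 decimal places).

phase 1: p=0.0846, T=0.551, ωT=1.655259, cosh=2.712739, sinh=2.521697; start (x,ẋ)=(0.064300, 0.155400) → end (x,ẋ)=(0.159977, 0.267778)
phase 2: p=0.1871, T=0.544, ωT=1.634230, cosh=2.660307, sinh=2.465205; start (x,ẋ)=(0.159977, 0.267778) → end (x,ẋ)=(0.334687, 0.511508)
phase 3: p=0.5689, T=0.532, ωT=1.598181, cosh=2.573148, sinh=2.370884; start (x,ẋ)=(0.334687, 0.511508) → end (x,ẋ)=(0.369926, -0.351967)

1 0.5510 0.1600 0.2678
2 1.0950 0.3347 0.5115
3 1.6270 0.3699 -0.3520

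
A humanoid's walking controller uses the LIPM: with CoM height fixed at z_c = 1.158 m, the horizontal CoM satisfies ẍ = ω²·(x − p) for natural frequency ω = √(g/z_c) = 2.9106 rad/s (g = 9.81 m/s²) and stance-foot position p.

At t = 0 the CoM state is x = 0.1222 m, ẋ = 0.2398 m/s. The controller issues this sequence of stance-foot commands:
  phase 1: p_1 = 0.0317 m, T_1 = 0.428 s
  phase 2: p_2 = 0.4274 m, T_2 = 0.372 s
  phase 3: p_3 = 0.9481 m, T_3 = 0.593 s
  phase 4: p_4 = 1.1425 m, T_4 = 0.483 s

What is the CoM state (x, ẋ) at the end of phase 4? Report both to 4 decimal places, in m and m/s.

phase 1: p=0.0317, T=0.428, ωT=1.245737, cosh=1.881612, sinh=1.593883; start (x,ẋ)=(0.122200, 0.239800) → end (x,ẋ)=(0.333303, 0.871054)
phase 2: p=0.4274, T=0.372, ωT=1.082743, cosh=1.645717, sinh=1.307052; start (x,ẋ)=(0.333303, 0.871054) → end (x,ẋ)=(0.663705, 1.075537)
phase 3: p=0.9481, T=0.593, ωT=1.725986, cosh=2.898027, sinh=2.720030; start (x,ẋ)=(0.663705, 1.075537) → end (x,ẋ)=(1.129031, 0.865399)
phase 4: p=1.1425, T=0.483, ωT=1.405820, cosh=2.162018, sinh=1.916852; start (x,ẋ)=(1.129031, 0.865399) → end (x,ẋ)=(1.683310, 1.795860)

x = 1.6833, ẋ = 1.7959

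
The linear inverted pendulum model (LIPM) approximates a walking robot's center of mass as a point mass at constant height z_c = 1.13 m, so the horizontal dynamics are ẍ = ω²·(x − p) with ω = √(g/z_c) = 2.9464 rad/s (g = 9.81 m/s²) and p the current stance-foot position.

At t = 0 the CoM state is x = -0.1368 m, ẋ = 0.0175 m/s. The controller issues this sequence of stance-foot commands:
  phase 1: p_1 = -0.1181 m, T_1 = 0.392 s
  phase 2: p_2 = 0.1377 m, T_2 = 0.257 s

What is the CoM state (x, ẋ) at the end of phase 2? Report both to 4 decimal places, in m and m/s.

phase 1: p=-0.1181, T=0.392, ωT=1.154989, cosh=1.744524, sinh=1.429463; start (x,ẋ)=(-0.136800, 0.017500) → end (x,ẋ)=(-0.142232, -0.048231)
phase 2: p=0.1377, T=0.257, ωT=0.757225, cosh=1.300658, sinh=0.831692; start (x,ẋ)=(-0.142232, -0.048231) → end (x,ẋ)=(-0.240011, -0.748706)

x = -0.2400, ẋ = -0.7487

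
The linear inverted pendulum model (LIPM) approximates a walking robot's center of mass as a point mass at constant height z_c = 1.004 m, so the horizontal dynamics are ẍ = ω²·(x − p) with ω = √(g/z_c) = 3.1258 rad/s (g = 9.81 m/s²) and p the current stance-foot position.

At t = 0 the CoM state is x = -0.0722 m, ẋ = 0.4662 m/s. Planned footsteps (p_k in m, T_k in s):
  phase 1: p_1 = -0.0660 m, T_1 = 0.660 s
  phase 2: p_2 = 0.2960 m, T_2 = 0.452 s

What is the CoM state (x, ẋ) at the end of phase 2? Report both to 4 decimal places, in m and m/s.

x = 1.8165, ẋ = 5.0433

phase 1: p=-0.0660, T=0.660, ωT=2.063028, cosh=3.998416, sinh=3.871347; start (x,ẋ)=(-0.072200, 0.466200) → end (x,ẋ)=(0.486605, 1.789035)
phase 2: p=0.2960, T=0.452, ωT=1.412862, cosh=2.175569, sinh=1.932124; start (x,ẋ)=(0.486605, 1.789035) → end (x,ẋ)=(1.816515, 5.043316)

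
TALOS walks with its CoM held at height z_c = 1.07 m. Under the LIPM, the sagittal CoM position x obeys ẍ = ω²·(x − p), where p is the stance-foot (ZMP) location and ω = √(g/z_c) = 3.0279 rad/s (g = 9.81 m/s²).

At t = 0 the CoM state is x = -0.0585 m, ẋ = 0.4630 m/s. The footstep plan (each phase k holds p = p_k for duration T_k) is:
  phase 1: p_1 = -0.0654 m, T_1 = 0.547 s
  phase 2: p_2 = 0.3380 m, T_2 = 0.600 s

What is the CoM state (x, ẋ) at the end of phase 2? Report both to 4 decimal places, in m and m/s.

phase 1: p=-0.0654, T=0.547, ωT=1.656261, cosh=2.715268, sinh=2.524417; start (x,ẋ)=(-0.058500, 0.463000) → end (x,ẋ)=(0.339347, 1.309910)
phase 2: p=0.3380, T=0.600, ωT=1.816740, cosh=3.157163, sinh=2.994608; start (x,ẋ)=(0.339347, 1.309910) → end (x,ẋ)=(1.637761, 4.147815)

x = 1.6378, ẋ = 4.1478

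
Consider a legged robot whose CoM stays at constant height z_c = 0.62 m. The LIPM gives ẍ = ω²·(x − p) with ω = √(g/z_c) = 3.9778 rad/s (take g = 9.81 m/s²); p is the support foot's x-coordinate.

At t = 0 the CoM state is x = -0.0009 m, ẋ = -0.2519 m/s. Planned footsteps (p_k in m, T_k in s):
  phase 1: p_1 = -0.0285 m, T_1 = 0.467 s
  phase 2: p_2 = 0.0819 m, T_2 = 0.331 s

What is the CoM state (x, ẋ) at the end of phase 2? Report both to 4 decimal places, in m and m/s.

x = -0.5640, ẋ = -2.4669

phase 1: p=-0.0285, T=0.467, ωT=1.857633, cosh=3.282294, sinh=3.126253; start (x,ẋ)=(-0.000900, -0.251900) → end (x,ẋ)=(-0.135883, -0.483587)
phase 2: p=0.0819, T=0.331, ωT=1.316652, cosh=1.999470, sinh=1.731439; start (x,ẋ)=(-0.135883, -0.483587) → end (x,ẋ)=(-0.564045, -2.466860)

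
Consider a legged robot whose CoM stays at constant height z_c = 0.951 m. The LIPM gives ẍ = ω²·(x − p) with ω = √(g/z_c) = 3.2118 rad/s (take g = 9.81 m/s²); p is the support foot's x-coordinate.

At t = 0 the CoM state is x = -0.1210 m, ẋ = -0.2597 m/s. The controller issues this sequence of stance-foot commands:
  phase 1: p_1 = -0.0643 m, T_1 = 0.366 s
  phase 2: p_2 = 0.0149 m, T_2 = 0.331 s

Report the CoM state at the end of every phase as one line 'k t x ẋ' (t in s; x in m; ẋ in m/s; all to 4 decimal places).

phase 1: p=-0.0643, T=0.366, ωT=1.175519, cosh=1.774241, sinh=1.465582; start (x,ẋ)=(-0.121000, -0.259700) → end (x,ẋ)=(-0.283404, -0.727666)
phase 2: p=0.0149, T=0.331, ωT=1.063106, cosh=1.620365, sinh=1.274984; start (x,ẋ)=(-0.283404, -0.727666) → end (x,ẋ)=(-0.757322, -2.400637)

1 0.3660 -0.2834 -0.7277
2 0.6970 -0.7573 -2.4006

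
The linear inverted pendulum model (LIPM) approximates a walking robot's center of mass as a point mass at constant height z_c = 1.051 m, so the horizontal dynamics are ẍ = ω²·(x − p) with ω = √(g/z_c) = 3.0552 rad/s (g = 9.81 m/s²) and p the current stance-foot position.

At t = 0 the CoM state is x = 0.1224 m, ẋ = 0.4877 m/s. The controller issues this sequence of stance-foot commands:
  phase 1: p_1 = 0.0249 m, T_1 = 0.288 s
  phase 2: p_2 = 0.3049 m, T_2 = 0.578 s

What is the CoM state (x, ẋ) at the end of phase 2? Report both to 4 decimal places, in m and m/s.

phase 1: p=0.0249, T=0.288, ωT=0.879898, cosh=1.412739, sinh=0.997914; start (x,ẋ)=(0.122400, 0.487700) → end (x,ẋ)=(0.321939, 0.986253)
phase 2: p=0.3049, T=0.578, ωT=1.765906, cosh=3.008948, sinh=2.837917; start (x,ẋ)=(0.321939, 0.986253) → end (x,ẋ)=(1.272280, 3.115316)

x = 1.2723, ẋ = 3.1153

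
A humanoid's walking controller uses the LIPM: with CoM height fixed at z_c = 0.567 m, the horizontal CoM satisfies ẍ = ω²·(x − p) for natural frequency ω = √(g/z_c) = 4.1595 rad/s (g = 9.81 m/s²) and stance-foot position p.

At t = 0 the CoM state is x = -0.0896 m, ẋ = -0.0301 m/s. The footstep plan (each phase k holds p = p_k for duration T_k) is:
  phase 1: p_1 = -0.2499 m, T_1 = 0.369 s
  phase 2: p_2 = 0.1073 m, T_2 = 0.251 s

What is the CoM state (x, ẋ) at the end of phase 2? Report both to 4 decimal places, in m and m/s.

phase 1: p=-0.2499, T=0.369, ωT=1.534856, cosh=2.428071, sinh=2.212584; start (x,ẋ)=(-0.089600, -0.030100) → end (x,ẋ)=(0.123309, 1.402195)
phase 2: p=0.1073, T=0.251, ωT=1.044035, cosh=1.596343, sinh=1.244312; start (x,ẋ)=(0.123309, 1.402195) → end (x,ẋ)=(0.552321, 2.321240)

x = 0.5523, ẋ = 2.3212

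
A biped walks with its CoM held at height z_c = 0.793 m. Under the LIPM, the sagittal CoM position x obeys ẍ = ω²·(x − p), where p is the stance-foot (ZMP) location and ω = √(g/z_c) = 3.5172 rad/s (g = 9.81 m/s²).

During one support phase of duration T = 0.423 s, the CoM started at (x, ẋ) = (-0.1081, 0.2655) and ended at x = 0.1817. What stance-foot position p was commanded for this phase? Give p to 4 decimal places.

p = -0.2070

ωT = 3.5172·0.423 = 1.487776; cosh(ωT) = 2.326556, sinh(ωT) = 2.100681
x(T) = p + (x₀−p)·cosh(ωT) + (ẋ₀/ω)·sinh(ωT) ⇒ p·(1 − cosh) = x(T) − x₀·cosh − (ẋ₀/ω)·sinh
numerator   = 0.1817 − (-0.1081)·2.326556 − (0.2655/3.5172)·2.100681 = 0.274628
denominator = 1 − 2.326556 = -1.326556
p = 0.274628 / -1.326556 = -0.2070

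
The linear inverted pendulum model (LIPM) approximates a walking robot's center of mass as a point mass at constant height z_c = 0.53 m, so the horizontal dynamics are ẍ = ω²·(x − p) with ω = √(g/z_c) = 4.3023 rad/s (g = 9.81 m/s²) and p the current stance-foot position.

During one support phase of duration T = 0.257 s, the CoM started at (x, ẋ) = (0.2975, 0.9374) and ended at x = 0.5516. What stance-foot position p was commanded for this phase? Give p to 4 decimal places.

p = 0.3552

ωT = 4.3023·0.257 = 1.105691; cosh(ωT) = 1.676147, sinh(ωT) = 1.345165
x(T) = p + (x₀−p)·cosh(ωT) + (ẋ₀/ω)·sinh(ωT) ⇒ p·(1 − cosh) = x(T) − x₀·cosh − (ẋ₀/ω)·sinh
numerator   = 0.5516 − (0.2975)·1.676147 − (0.9374/4.3023)·1.345165 = -0.240143
denominator = 1 − 1.676147 = -0.676147
p = -0.240143 / -0.676147 = 0.3552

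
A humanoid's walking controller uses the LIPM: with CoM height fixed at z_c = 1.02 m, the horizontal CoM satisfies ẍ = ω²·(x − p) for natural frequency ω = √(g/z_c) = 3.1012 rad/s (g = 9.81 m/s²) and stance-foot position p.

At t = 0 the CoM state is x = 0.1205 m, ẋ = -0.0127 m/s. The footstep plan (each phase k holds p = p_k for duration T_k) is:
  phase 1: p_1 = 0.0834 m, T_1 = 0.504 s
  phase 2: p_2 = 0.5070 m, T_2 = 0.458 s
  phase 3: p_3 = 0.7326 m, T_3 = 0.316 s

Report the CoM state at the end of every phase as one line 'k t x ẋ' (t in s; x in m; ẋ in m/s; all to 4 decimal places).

1 0.5040 0.1665 0.2309
2 0.9620 -0.0937 -1.5519
3 1.2780 -1.0960 -5.2916

phase 1: p=0.0834, T=0.504, ωT=1.563005, cosh=2.491324, sinh=2.281818; start (x,ẋ)=(0.120500, -0.012700) → end (x,ẋ)=(0.166484, 0.230894)
phase 2: p=0.5070, T=0.458, ωT=1.420350, cosh=2.190098, sinh=1.948469; start (x,ẋ)=(0.166484, 0.230894) → end (x,ẋ)=(-0.093695, -1.551921)
phase 3: p=0.7326, T=0.316, ωT=0.979979, cosh=1.519860, sinh=1.144541; start (x,ẋ)=(-0.093695, -1.551921) → end (x,ẋ)=(-1.096011, -5.291596)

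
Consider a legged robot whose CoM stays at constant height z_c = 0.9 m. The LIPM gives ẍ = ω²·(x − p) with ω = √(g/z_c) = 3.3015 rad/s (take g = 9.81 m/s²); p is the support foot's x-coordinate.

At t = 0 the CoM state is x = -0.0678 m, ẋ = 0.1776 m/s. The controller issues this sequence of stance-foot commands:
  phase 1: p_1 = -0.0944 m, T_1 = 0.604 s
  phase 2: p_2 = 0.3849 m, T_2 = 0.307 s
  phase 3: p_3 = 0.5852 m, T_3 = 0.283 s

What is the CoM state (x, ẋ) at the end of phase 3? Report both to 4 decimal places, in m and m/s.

phase 1: p=-0.0944, T=0.604, ωT=1.994106, cosh=3.740884, sinh=3.604749; start (x,ẋ)=(-0.067800, 0.177600) → end (x,ẋ)=(0.199020, 0.980950)
phase 2: p=0.3849, T=0.307, ωT=1.013560, cosh=1.559159, sinh=1.196235; start (x,ẋ)=(0.199020, 0.980950) → end (x,ẋ)=(0.450512, 0.795350)
phase 3: p=0.5852, T=0.283, ωT=0.934324, cosh=1.469172, sinh=1.076321; start (x,ẋ)=(0.450512, 0.795350) → end (x,ẋ)=(0.646612, 0.689897)

x = 0.6466, ẋ = 0.6899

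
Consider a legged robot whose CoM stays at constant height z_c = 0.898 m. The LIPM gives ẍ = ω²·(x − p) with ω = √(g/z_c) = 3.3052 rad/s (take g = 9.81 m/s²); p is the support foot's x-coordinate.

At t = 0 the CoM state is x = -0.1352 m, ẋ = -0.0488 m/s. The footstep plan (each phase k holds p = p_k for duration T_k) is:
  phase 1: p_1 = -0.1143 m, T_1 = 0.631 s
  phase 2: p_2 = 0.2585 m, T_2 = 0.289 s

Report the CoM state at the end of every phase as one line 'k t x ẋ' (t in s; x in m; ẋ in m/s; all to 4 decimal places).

1 0.6310 -0.2582 -0.4732
2 0.9200 -0.6709 -2.5969

phase 1: p=-0.1143, T=0.631, ωT=2.085581, cosh=4.086752, sinh=3.962517; start (x,ẋ)=(-0.135200, -0.048800) → end (x,ẋ)=(-0.258218, -0.473159)
phase 2: p=0.2585, T=0.289, ωT=0.955203, cosh=1.491966, sinh=1.107232; start (x,ẋ)=(-0.258218, -0.473159) → end (x,ẋ)=(-0.670933, -2.596930)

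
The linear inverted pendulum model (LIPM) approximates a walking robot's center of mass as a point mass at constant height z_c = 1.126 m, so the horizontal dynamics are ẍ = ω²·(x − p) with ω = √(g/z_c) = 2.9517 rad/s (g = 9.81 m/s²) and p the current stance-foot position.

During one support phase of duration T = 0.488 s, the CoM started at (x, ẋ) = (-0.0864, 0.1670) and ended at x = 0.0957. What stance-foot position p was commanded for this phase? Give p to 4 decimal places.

p = -0.1428

ωT = 2.9517·0.488 = 1.440430; cosh(ωT) = 2.229668, sinh(ωT) = 1.992842
x(T) = p + (x₀−p)·cosh(ωT) + (ẋ₀/ω)·sinh(ωT) ⇒ p·(1 − cosh) = x(T) − x₀·cosh − (ẋ₀/ω)·sinh
numerator   = 0.0957 − (-0.0864)·2.229668 − (0.1670/2.9517)·1.992842 = 0.175593
denominator = 1 − 2.229668 = -1.229668
p = 0.175593 / -1.229668 = -0.1428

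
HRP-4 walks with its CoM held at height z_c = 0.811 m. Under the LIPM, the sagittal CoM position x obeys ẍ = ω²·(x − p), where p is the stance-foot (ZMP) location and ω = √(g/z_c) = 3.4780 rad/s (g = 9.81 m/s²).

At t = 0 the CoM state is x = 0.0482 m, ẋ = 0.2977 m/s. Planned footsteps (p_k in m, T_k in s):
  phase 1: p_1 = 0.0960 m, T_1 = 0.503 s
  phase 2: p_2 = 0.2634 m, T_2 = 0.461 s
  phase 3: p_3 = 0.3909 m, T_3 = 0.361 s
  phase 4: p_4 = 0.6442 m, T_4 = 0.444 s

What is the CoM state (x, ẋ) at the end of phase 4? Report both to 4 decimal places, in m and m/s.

phase 1: p=0.0960, T=0.503, ωT=1.749434, cosh=2.962609, sinh=2.788737; start (x,ẋ)=(0.048200, 0.297700) → end (x,ẋ)=(0.193090, 0.418346)
phase 2: p=0.2634, T=0.461, ωT=1.603358, cosh=2.585456, sinh=2.384236; start (x,ẋ)=(0.193090, 0.418346) → end (x,ẋ)=(0.368400, 0.498575)
phase 3: p=0.3909, T=0.361, ωT=1.255558, cosh=1.897357, sinh=1.612440; start (x,ẋ)=(0.368400, 0.498575) → end (x,ẋ)=(0.579354, 0.819793)
phase 4: p=0.6442, T=0.444, ωT=1.544232, cosh=2.448924, sinh=2.235448; start (x,ẋ)=(0.579354, 0.819793) → end (x,ẋ)=(1.012311, 1.503443)

x = 1.0123, ẋ = 1.5034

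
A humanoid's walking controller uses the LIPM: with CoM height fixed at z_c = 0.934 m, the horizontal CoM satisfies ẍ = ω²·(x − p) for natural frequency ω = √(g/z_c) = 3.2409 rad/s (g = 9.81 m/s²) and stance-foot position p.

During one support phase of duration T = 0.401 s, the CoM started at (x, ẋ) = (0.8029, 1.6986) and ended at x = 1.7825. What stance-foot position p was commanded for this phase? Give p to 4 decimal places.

ωT = 3.2409·0.401 = 1.299601; cosh(ωT) = 1.970237, sinh(ωT) = 1.697596
x(T) = p + (x₀−p)·cosh(ωT) + (ẋ₀/ω)·sinh(ωT) ⇒ p·(1 − cosh) = x(T) − x₀·cosh − (ẋ₀/ω)·sinh
numerator   = 1.7825 − (0.8029)·1.970237 − (1.6986/3.2409)·1.697596 = -0.689136
denominator = 1 − 1.970237 = -0.970237
p = -0.689136 / -0.970237 = 0.7103

p = 0.7103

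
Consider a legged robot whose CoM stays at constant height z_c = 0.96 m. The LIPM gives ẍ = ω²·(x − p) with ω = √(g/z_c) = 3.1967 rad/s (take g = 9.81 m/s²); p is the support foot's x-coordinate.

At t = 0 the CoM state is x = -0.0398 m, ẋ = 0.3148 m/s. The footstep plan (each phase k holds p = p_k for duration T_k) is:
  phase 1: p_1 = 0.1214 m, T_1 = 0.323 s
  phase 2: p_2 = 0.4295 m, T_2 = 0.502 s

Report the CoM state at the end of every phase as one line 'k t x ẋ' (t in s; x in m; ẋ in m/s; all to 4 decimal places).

1 0.3230 -0.0129 -0.1337
2 0.8250 -0.8157 -3.7231

phase 1: p=0.1214, T=0.323, ωT=1.032534, cosh=1.582138, sinh=1.226035; start (x,ẋ)=(-0.039800, 0.314800) → end (x,ẋ)=(-0.012905, -0.133728)
phase 2: p=0.4295, T=0.502, ωT=1.604743, cosh=2.588762, sinh=2.387821; start (x,ẋ)=(-0.012905, -0.133728) → end (x,ẋ)=(-0.815672, -3.723133)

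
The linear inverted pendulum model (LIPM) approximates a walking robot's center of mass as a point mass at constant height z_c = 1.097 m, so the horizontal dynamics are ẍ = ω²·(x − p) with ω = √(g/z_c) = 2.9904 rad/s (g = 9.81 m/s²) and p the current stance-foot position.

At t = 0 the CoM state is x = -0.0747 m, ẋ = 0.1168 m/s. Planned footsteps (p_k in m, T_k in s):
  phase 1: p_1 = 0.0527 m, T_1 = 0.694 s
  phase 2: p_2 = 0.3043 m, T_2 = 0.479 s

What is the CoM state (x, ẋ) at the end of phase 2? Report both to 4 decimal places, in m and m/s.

phase 1: p=0.0527, T=0.694, ωT=2.075338, cosh=4.046375, sinh=3.920861; start (x,ẋ)=(-0.074700, 0.116800) → end (x,ẋ)=(-0.309666, -1.021141)
phase 2: p=0.3043, T=0.479, ωT=1.432402, cosh=2.213741, sinh=1.975006; start (x,ẋ)=(-0.309666, -1.021141) → end (x,ẋ)=(-1.729273, -5.886660)

x = -1.7293, ẋ = -5.8867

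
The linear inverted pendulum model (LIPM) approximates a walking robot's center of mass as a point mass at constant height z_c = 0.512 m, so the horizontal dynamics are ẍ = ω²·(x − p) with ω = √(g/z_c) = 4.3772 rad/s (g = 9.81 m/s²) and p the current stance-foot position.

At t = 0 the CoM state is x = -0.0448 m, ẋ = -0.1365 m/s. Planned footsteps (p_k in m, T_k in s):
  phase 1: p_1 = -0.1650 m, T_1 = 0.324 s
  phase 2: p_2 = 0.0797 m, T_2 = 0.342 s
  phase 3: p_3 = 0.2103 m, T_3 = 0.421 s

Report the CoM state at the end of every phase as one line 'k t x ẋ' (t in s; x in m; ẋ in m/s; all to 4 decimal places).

phase 1: p=-0.1650, T=0.324, ωT=1.418213, cosh=2.185940, sinh=1.943793; start (x,ẋ)=(-0.044800, -0.136500) → end (x,ẋ)=(0.037134, 0.724326)
phase 2: p=0.0797, T=0.342, ωT=1.497002, cosh=2.346037, sinh=2.122237; start (x,ẋ)=(0.037134, 0.724326) → end (x,ẋ)=(0.331020, 1.303881)
phase 3: p=0.2103, T=0.421, ωT=1.842801, cosh=3.236287, sinh=3.077914; start (x,ẋ)=(0.331020, 1.303881) → end (x,ẋ)=(1.517834, 5.846151)

1 0.3240 0.0371 0.7243
2 0.6660 0.3310 1.3039
3 1.0870 1.5178 5.8462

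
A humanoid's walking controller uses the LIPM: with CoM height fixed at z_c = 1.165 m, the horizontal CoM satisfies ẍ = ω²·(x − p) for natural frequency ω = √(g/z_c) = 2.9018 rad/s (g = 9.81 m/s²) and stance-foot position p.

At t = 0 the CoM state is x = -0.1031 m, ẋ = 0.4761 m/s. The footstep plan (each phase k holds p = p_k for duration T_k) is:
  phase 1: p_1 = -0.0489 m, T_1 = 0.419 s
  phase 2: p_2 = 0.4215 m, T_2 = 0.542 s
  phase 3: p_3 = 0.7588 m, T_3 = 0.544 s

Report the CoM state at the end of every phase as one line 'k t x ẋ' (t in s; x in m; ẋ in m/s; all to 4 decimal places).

1 0.4190 0.1041 0.6316
2 0.9610 0.1255 -0.5368
3 1.5050 -1.2710 -5.6216

phase 1: p=-0.0489, T=0.419, ωT=1.215854, cosh=1.834815, sinh=1.538359; start (x,ẋ)=(-0.103100, 0.476100) → end (x,ẋ)=(0.104052, 0.631606)
phase 2: p=0.4215, T=0.542, ωT=1.572776, cosh=2.513738, sinh=2.306270; start (x,ẋ)=(0.104052, 0.631606) → end (x,ẋ)=(0.125503, -0.536772)
phase 3: p=0.7588, T=0.544, ωT=1.578579, cosh=2.527165, sinh=2.320897; start (x,ẋ)=(0.125503, -0.536772) → end (x,ẋ)=(-1.270964, -5.621628)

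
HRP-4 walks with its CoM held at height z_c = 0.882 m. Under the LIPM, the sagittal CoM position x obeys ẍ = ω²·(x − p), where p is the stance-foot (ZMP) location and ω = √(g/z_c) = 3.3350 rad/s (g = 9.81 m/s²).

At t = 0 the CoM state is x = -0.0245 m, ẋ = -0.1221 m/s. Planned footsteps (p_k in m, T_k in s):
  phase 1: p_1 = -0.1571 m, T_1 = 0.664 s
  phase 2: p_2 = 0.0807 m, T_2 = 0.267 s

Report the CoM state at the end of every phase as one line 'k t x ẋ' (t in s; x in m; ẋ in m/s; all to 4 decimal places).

1 0.6640 0.2916 1.4347
2 0.9310 0.8166 2.7545

phase 1: p=-0.1571, T=0.664, ωT=2.214440, cosh=4.632747, sinh=4.523533; start (x,ẋ)=(-0.024500, -0.122100) → end (x,ẋ)=(0.291588, 1.434743)
phase 2: p=0.0807, T=0.267, ωT=0.890445, cosh=1.423343, sinh=1.012870; start (x,ẋ)=(0.291588, 1.434743) → end (x,ẋ)=(0.816611, 2.754495)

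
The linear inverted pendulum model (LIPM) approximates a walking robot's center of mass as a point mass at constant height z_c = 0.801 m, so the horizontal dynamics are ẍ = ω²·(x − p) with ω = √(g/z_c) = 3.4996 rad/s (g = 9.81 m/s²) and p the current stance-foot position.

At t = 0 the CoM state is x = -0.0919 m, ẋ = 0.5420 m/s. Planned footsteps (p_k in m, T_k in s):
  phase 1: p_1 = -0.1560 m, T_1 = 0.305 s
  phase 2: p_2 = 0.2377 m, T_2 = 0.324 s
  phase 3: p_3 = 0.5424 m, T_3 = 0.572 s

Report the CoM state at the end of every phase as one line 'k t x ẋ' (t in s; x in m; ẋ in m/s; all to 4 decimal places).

phase 1: p=-0.1560, T=0.305, ωT=1.067378, cosh=1.625827, sinh=1.281918; start (x,ẋ)=(-0.091900, 0.542000) → end (x,ẋ)=(0.146752, 1.168764)
phase 2: p=0.2377, T=0.324, ωT=1.133870, cosh=1.714723, sinh=1.392938; start (x,ẋ)=(0.146752, 1.168764) → end (x,ẋ)=(0.546950, 1.560762)
phase 3: p=0.5424, T=0.572, ωT=2.001771, cosh=3.768625, sinh=3.633530; start (x,ẋ)=(0.546950, 1.560762) → end (x,ẋ)=(2.180041, 5.939790)

1 0.3050 0.1468 1.1688
2 0.6290 0.5470 1.5608
3 1.2010 2.1800 5.9398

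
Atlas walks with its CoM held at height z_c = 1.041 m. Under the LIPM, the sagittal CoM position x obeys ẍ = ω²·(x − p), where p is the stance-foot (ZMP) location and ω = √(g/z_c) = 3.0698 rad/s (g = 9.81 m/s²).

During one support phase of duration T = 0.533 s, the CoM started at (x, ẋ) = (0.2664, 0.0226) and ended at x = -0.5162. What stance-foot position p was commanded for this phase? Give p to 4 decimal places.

p = 0.7473

ωT = 3.0698·0.533 = 1.636203; cosh(ωT) = 2.665176, sinh(ωT) = 2.470458
x(T) = p + (x₀−p)·cosh(ωT) + (ẋ₀/ω)·sinh(ωT) ⇒ p·(1 − cosh) = x(T) − x₀·cosh − (ẋ₀/ω)·sinh
numerator   = -0.5162 − (0.2664)·2.665176 − (0.0226/3.0698)·2.470458 = -1.244391
denominator = 1 − 2.665176 = -1.665176
p = -1.244391 / -1.665176 = 0.7473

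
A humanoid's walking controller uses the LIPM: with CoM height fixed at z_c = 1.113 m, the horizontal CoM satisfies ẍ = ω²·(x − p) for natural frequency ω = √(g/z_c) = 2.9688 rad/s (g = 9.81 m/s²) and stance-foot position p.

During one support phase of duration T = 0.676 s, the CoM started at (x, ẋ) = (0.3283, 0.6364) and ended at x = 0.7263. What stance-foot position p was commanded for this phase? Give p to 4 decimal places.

ωT = 2.9688·0.676 = 2.006909; cosh(ωT) = 3.787343, sinh(ωT) = 3.652939
x(T) = p + (x₀−p)·cosh(ωT) + (ẋ₀/ω)·sinh(ωT) ⇒ p·(1 − cosh) = x(T) − x₀·cosh − (ẋ₀/ω)·sinh
numerator   = 0.7263 − (0.3283)·3.787343 − (0.6364/2.9688)·3.652939 = -1.300139
denominator = 1 − 3.787343 = -2.787343
p = -1.300139 / -2.787343 = 0.4664

p = 0.4664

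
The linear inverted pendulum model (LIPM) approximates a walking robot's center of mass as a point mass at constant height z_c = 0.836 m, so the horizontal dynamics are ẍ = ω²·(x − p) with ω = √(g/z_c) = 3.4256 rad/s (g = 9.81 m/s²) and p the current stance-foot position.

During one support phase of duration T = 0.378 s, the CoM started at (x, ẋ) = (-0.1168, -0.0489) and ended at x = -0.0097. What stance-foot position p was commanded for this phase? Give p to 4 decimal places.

p = -0.2531

ωT = 3.4256·0.378 = 1.294877; cosh(ωT) = 1.962239, sinh(ωT) = 1.688307
x(T) = p + (x₀−p)·cosh(ωT) + (ẋ₀/ω)·sinh(ωT) ⇒ p·(1 − cosh) = x(T) − x₀·cosh − (ẋ₀/ω)·sinh
numerator   = -0.0097 − (-0.1168)·1.962239 − (-0.0489/3.4256)·1.688307 = 0.243590
denominator = 1 − 1.962239 = -0.962239
p = 0.243590 / -0.962239 = -0.2531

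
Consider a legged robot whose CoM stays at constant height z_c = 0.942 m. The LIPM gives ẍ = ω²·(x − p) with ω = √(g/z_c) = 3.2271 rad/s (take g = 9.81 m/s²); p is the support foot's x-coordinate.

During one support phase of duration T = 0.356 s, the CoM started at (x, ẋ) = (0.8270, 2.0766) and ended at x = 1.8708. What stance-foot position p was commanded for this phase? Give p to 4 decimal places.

ωT = 3.2271·0.356 = 1.148848; cosh(ωT) = 1.735779, sinh(ωT) = 1.418777
x(T) = p + (x₀−p)·cosh(ωT) + (ẋ₀/ω)·sinh(ωT) ⇒ p·(1 − cosh) = x(T) − x₀·cosh − (ẋ₀/ω)·sinh
numerator   = 1.8708 − (0.8270)·1.735779 − (2.0766/3.2271)·1.418777 = -0.477655
denominator = 1 − 1.735779 = -0.735779
p = -0.477655 / -0.735779 = 0.6492

p = 0.6492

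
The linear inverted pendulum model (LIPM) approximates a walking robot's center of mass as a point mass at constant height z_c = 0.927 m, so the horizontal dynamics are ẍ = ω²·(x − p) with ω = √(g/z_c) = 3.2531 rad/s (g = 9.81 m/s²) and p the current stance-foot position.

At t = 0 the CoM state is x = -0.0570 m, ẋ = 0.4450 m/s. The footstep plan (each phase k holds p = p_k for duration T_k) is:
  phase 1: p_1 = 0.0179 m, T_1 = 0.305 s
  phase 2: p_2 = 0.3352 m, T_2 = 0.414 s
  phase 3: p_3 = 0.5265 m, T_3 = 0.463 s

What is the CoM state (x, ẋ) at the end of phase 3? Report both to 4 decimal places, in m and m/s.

x = -1.2411, ẋ = -5.5378

phase 1: p=0.0179, T=0.305, ωT=0.992195, cosh=1.533956, sinh=1.163194; start (x,ẋ)=(-0.057000, 0.445000) → end (x,ẋ)=(0.062123, 0.399190)
phase 2: p=0.3352, T=0.414, ωT=1.346783, cosh=2.052557, sinh=1.792481; start (x,ẋ)=(0.062123, 0.399190) → end (x,ẋ)=(-0.005350, -0.772985)
phase 3: p=0.5265, T=0.463, ωT=1.506185, cosh=2.365625, sinh=2.143871; start (x,ẋ)=(-0.005350, -0.772985) → end (x,ẋ)=(-1.241072, -5.537832)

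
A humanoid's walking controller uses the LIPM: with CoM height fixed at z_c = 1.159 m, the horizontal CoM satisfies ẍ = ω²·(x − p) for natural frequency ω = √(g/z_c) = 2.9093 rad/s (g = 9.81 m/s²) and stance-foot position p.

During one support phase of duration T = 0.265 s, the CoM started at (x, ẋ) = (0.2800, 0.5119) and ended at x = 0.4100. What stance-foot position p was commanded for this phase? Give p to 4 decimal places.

ωT = 2.9093·0.265 = 0.770965; cosh(ωT) = 1.312209, sinh(ωT) = 0.849642
x(T) = p + (x₀−p)·cosh(ωT) + (ẋ₀/ω)·sinh(ωT) ⇒ p·(1 − cosh) = x(T) − x₀·cosh − (ẋ₀/ω)·sinh
numerator   = 0.4100 − (0.2800)·1.312209 − (0.5119/2.9093)·0.849642 = -0.106915
denominator = 1 − 1.312209 = -0.312209
p = -0.106915 / -0.312209 = 0.3424

p = 0.3424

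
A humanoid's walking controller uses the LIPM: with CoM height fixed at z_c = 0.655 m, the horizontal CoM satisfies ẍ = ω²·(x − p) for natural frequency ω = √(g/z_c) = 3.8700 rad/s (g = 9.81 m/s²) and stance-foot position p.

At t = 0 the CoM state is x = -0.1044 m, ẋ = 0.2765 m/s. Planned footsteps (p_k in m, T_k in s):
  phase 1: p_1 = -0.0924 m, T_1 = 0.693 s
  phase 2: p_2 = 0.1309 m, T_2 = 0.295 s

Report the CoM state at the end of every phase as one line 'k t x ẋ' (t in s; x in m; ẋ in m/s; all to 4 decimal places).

1 0.6930 0.3391 1.6920
2 0.9880 1.1050 4.0528

phase 1: p=-0.0924, T=0.693, ωT=2.681910, cosh=7.340705, sinh=7.272273; start (x,ẋ)=(-0.104400, 0.276500) → end (x,ẋ)=(0.339094, 1.691981)
phase 2: p=0.1309, T=0.295, ωT=1.141650, cosh=1.725612, sinh=1.406320; start (x,ẋ)=(0.339094, 1.691981) → end (x,ẋ)=(1.105011, 4.052788)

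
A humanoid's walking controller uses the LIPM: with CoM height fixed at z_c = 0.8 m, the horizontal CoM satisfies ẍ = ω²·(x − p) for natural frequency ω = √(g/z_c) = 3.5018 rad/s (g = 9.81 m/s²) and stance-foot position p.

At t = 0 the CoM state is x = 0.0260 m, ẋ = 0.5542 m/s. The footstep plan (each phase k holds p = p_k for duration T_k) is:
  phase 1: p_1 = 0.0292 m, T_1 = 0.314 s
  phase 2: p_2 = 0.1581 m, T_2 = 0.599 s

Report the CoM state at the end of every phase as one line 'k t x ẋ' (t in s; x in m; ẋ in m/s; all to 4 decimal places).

phase 1: p=0.0292, T=0.314, ωT=1.099565, cosh=1.667938, sinh=1.334922; start (x,ẋ)=(0.026000, 0.554200) → end (x,ẋ)=(0.235129, 0.909412)
phase 2: p=0.1581, T=0.599, ωT=2.097578, cosh=4.134585, sinh=4.011832; start (x,ẋ)=(0.235129, 0.909412) → end (x,ẋ)=(1.518451, 4.842200)

1 0.3140 0.2351 0.9094
2 0.9130 1.5185 4.8422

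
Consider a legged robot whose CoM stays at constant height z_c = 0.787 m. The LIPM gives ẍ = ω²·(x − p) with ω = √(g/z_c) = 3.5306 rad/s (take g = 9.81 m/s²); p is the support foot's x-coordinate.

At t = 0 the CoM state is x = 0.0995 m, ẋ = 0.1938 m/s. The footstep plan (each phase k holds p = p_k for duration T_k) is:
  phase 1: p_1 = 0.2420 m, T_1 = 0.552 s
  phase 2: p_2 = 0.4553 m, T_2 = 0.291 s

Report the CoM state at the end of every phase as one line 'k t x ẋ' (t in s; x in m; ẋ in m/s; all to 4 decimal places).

phase 1: p=0.2420, T=0.552, ωT=1.948891, cosh=3.581665, sinh=3.439233; start (x,ẋ)=(0.099500, 0.193800) → end (x,ẋ)=(-0.079603, -1.036188)
phase 2: p=0.4553, T=0.291, ωT=1.027405, cosh=1.575870, sinh=1.217935; start (x,ẋ)=(-0.079603, -1.036188) → end (x,ẋ)=(-0.745086, -3.933001)

1 0.5520 -0.0796 -1.0362
2 0.8430 -0.7451 -3.9330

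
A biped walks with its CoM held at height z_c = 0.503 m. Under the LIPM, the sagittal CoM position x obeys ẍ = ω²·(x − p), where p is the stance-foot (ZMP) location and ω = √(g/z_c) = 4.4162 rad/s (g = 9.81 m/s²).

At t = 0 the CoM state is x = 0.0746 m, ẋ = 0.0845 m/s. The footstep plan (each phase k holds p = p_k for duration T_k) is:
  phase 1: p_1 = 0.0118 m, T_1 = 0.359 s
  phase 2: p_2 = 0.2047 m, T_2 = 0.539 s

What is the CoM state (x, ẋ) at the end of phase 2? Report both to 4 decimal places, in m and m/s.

x = 1.3151, ẋ = 4.9790

phase 1: p=0.0118, T=0.359, ωT=1.585416, cosh=2.543092, sinh=2.338229; start (x,ẋ)=(0.074600, 0.084500) → end (x,ẋ)=(0.216246, 0.863370)
phase 2: p=0.2047, T=0.539, ωT=2.380332, cosh=5.450504, sinh=5.357984; start (x,ẋ)=(0.216246, 0.863370) → end (x,ẋ)=(1.315121, 4.979001)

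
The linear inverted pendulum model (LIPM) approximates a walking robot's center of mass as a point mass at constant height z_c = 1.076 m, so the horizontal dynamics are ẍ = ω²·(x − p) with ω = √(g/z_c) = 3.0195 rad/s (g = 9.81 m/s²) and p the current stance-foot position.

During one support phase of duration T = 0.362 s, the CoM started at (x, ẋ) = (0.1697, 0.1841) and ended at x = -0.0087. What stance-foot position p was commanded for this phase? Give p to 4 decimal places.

ωT = 3.0195·0.362 = 1.093059; cosh(ωT) = 1.659288, sinh(ωT) = 1.324098
x(T) = p + (x₀−p)·cosh(ωT) + (ẋ₀/ω)·sinh(ωT) ⇒ p·(1 − cosh) = x(T) − x₀·cosh − (ẋ₀/ω)·sinh
numerator   = -0.0087 − (0.1697)·1.659288 − (0.1841/3.0195)·1.324098 = -0.371012
denominator = 1 − 1.659288 = -0.659288
p = -0.371012 / -0.659288 = 0.5627

p = 0.5627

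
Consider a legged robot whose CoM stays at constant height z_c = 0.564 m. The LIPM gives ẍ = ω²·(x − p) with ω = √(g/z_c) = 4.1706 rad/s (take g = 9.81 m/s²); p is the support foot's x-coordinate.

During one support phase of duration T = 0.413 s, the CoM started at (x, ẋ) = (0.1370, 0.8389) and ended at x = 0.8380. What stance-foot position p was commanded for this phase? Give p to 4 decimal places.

ωT = 4.1706·0.413 = 1.722458; cosh(ωT) = 2.888449, sinh(ωT) = 2.709822
x(T) = p + (x₀−p)·cosh(ωT) + (ẋ₀/ω)·sinh(ωT) ⇒ p·(1 − cosh) = x(T) − x₀·cosh − (ẋ₀/ω)·sinh
numerator   = 0.8380 − (0.1370)·2.888449 − (0.8389/4.1706)·2.709822 = -0.102788
denominator = 1 − 2.888449 = -1.888449
p = -0.102788 / -1.888449 = 0.0544

p = 0.0544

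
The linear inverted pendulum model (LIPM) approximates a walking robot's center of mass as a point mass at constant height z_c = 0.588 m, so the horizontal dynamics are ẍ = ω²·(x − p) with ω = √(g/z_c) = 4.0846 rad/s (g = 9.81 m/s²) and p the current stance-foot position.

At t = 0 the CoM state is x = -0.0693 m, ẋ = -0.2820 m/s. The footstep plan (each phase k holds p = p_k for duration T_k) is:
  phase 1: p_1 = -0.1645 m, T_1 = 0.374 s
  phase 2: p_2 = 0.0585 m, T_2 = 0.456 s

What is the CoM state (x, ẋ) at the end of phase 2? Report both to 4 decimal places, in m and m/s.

x = -0.2860, ẋ = -1.2884

phase 1: p=-0.1645, T=0.374, ωT=1.527640, cosh=2.412170, sinh=2.195123; start (x,ẋ)=(-0.069300, -0.282000) → end (x,ẋ)=(-0.086412, 0.173350)
phase 2: p=0.0585, T=0.456, ωT=1.862578, cosh=3.297794, sinh=3.142522; start (x,ẋ)=(-0.086412, 0.173350) → end (x,ẋ)=(-0.286022, -1.288413)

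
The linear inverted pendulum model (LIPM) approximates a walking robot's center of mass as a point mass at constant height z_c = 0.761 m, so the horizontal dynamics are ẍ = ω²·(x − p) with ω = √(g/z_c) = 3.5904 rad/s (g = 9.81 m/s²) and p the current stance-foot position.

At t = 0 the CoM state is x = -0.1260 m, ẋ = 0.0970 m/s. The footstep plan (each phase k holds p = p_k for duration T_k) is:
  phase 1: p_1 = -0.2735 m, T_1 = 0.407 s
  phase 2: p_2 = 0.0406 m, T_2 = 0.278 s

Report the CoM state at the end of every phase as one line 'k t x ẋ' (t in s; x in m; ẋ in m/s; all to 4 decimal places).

phase 1: p=-0.2735, T=0.407, ωT=1.461293, cosh=2.271733, sinh=2.039797; start (x,ẋ)=(-0.126000, 0.097000) → end (x,ẋ)=(0.116689, 1.300602)
phase 2: p=0.0406, T=0.278, ωT=0.998131, cosh=1.540887, sinh=1.172320; start (x,ẋ)=(0.116689, 1.300602) → end (x,ẋ)=(0.582510, 2.324346)

1 0.4070 0.1167 1.3006
2 0.6850 0.5825 2.3243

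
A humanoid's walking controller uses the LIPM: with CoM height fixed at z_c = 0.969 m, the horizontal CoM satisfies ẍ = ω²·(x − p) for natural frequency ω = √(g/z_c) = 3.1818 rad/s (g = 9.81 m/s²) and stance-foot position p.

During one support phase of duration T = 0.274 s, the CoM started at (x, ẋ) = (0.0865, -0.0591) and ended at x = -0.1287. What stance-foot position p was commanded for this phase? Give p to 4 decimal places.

ωT = 3.1818·0.274 = 0.871813; cosh(ωT) = 1.404718, sinh(ωT) = 0.986525
x(T) = p + (x₀−p)·cosh(ωT) + (ẋ₀/ω)·sinh(ωT) ⇒ p·(1 − cosh) = x(T) − x₀·cosh − (ẋ₀/ω)·sinh
numerator   = -0.1287 − (0.0865)·1.404718 − (-0.0591/3.1818)·0.986525 = -0.231884
denominator = 1 − 1.404718 = -0.404718
p = -0.231884 / -0.404718 = 0.5730

p = 0.5730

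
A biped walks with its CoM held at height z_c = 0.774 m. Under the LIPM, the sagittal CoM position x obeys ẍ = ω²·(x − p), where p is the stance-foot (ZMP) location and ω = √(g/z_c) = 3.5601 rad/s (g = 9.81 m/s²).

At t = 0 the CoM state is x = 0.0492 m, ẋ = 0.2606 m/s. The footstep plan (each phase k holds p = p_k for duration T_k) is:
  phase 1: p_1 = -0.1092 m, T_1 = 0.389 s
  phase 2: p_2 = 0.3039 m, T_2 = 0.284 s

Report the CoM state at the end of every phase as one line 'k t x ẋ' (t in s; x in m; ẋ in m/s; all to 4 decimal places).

phase 1: p=-0.1092, T=0.389, ωT=1.384879, cosh=2.122348, sinh=1.871994; start (x,ẋ)=(0.049200, 0.260600) → end (x,ẋ)=(0.364010, 1.608738)
phase 2: p=0.3039, T=0.284, ωT=1.011068, cosh=1.556183, sinh=1.192353; start (x,ẋ)=(0.364010, 1.608738) → end (x,ẋ)=(0.936243, 2.758653)

1 0.3890 0.3640 1.6087
2 0.6730 0.9362 2.7587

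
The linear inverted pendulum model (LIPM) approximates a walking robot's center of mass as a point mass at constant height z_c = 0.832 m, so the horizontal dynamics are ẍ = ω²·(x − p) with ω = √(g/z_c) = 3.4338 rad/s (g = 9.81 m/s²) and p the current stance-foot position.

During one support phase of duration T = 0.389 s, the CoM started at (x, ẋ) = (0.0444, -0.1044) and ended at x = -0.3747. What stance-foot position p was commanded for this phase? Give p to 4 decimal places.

p = 0.3981

ωT = 3.4338·0.389 = 1.335748; cosh(ωT) = 2.032901, sinh(ωT) = 1.769939
x(T) = p + (x₀−p)·cosh(ωT) + (ẋ₀/ω)·sinh(ωT) ⇒ p·(1 − cosh) = x(T) − x₀·cosh − (ẋ₀/ω)·sinh
numerator   = -0.3747 − (0.0444)·2.032901 − (-0.1044/3.4338)·1.769939 = -0.411148
denominator = 1 − 2.032901 = -1.032901
p = -0.411148 / -1.032901 = 0.3981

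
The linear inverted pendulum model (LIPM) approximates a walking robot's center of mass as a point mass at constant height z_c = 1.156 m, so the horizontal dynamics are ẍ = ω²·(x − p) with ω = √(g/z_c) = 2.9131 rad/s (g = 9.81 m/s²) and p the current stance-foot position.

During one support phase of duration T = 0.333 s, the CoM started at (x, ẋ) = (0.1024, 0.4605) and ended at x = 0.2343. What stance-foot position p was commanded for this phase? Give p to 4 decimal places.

p = 0.1941

ωT = 2.9131·0.333 = 0.970062; cosh(ωT) = 1.508584, sinh(ωT) = 1.129525
x(T) = p + (x₀−p)·cosh(ωT) + (ẋ₀/ω)·sinh(ωT) ⇒ p·(1 − cosh) = x(T) − x₀·cosh − (ẋ₀/ω)·sinh
numerator   = 0.2343 − (0.1024)·1.508584 − (0.4605/2.9131)·1.129525 = -0.098733
denominator = 1 − 1.508584 = -0.508584
p = -0.098733 / -0.508584 = 0.1941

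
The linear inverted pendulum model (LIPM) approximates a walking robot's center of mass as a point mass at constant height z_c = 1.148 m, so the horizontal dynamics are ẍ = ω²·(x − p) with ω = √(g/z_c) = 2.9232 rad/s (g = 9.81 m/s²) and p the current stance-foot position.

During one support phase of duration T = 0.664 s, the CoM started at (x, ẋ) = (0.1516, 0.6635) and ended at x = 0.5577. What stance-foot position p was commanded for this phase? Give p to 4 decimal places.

ωT = 2.9232·0.664 = 1.941005; cosh(ωT) = 3.554653, sinh(ωT) = 3.411094
x(T) = p + (x₀−p)·cosh(ωT) + (ẋ₀/ω)·sinh(ωT) ⇒ p·(1 − cosh) = x(T) − x₀·cosh − (ẋ₀/ω)·sinh
numerator   = 0.5577 − (0.1516)·3.554653 − (0.6635/2.9232)·3.411094 = -0.755426
denominator = 1 − 3.554653 = -2.554653
p = -0.755426 / -2.554653 = 0.2957

p = 0.2957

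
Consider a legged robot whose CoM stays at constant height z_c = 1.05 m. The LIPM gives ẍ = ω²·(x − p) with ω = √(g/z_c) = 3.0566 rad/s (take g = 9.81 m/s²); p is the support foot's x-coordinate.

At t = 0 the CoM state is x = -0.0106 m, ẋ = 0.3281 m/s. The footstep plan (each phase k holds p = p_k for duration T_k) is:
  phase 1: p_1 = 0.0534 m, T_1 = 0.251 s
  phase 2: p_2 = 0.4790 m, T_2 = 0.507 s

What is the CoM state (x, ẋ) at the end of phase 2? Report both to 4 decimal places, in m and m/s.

phase 1: p=0.0534, T=0.251, ωT=0.767207, cosh=1.309025, sinh=0.844717; start (x,ẋ)=(-0.010600, 0.328100) → end (x,ẋ)=(0.060296, 0.264246)
phase 2: p=0.4790, T=0.507, ωT=1.549696, cosh=2.461176, sinh=2.248863; start (x,ẋ)=(0.060296, 0.264246) → end (x,ẋ)=(-0.357089, -2.227767)

x = -0.3571, ẋ = -2.2278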